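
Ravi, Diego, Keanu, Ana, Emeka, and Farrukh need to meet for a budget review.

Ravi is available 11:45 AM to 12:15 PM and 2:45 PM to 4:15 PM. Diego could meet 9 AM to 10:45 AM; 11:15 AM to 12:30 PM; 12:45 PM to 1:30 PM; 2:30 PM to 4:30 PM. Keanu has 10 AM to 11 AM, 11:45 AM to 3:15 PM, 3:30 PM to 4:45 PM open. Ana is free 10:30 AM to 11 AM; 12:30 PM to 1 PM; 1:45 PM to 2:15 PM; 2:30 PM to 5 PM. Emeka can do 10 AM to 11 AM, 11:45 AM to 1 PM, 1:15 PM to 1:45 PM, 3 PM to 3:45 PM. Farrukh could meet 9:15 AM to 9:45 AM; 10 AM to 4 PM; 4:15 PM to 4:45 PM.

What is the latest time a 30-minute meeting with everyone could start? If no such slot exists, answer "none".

Ravi ∩ Diego: 11:45-12:15, 14:45-16:15.
Ravi ∩ Diego ∩ Keanu: 11:45-12:15, 14:45-15:15, 15:30-16:15.
Ravi ∩ Diego ∩ Keanu ∩ Ana: 14:45-15:15, 15:30-16:15.
Ravi ∩ Diego ∩ Keanu ∩ Ana ∩ Emeka: 15:00-15:15, 15:30-15:45.
Ravi ∩ Diego ∩ Keanu ∩ Ana ∩ Emeka ∩ Farrukh: 15:00-15:15, 15:30-15:45.
No common window is at least 30 minutes long.

none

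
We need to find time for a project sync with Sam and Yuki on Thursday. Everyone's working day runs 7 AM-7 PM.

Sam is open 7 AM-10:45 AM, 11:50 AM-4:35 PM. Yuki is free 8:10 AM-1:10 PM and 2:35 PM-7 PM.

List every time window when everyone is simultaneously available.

Sam ∩ Yuki: 08:10-10:45, 11:50-13:10, 14:35-16:35.

08:10-10:45, 11:50-13:10, 14:35-16:35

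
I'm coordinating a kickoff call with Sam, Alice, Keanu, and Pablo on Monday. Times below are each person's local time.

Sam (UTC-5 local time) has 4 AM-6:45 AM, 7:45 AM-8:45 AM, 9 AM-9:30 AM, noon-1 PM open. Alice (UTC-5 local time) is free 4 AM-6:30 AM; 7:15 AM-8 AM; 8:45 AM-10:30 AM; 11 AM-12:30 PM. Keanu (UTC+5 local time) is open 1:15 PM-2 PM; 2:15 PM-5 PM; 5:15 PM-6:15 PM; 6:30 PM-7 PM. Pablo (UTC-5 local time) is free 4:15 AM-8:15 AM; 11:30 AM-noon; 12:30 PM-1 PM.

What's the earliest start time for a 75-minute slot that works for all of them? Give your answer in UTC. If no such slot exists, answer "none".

09:15

Sam in UTC: 09:00-11:45, 12:45-13:45, 14:00-14:30, 17:00-18:00 (add 5h to convert from UTC-5).
Alice in UTC: 09:00-11:30, 12:15-13:00, 13:45-15:30, 16:00-17:30 (add 5h to convert from UTC-5).
Keanu in UTC: 08:15-09:00, 09:15-12:00, 12:15-13:15, 13:30-14:00 (subtract 5h to convert from UTC+5).
Pablo in UTC: 09:15-13:15, 16:30-17:00, 17:30-18:00 (add 5h to convert from UTC-5).
Sam ∩ Alice: 09:00-11:30, 12:45-13:00, 14:00-14:30, 17:00-17:30.
Sam ∩ Alice ∩ Keanu: 09:15-11:30, 12:45-13:00.
Sam ∩ Alice ∩ Keanu ∩ Pablo: 09:15-11:30, 12:45-13:00.
So the common availability across everyone is 09:15-11:30, 12:45-13:00.
The first common window of at least 75 minutes is 09:15-11:30, so the earliest start is 09:15.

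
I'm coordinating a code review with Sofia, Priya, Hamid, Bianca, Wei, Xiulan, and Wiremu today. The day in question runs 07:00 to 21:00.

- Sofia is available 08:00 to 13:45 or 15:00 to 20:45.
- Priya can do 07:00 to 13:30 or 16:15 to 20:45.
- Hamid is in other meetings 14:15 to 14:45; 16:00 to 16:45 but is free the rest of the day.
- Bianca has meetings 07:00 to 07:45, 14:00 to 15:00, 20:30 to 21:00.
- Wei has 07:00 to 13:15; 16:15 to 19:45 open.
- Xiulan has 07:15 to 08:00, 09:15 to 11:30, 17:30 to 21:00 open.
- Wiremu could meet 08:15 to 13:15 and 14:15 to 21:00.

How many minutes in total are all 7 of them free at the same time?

270

Sofia free: 08:00-13:45, 15:00-20:45.
Priya free: 07:00-13:30, 16:15-20:45.
Hamid free: 07:00-14:15, 14:45-16:00, 16:45-21:00 (invert busy blocks within the working day).
Bianca free: 07:45-14:00, 15:00-20:30 (invert busy blocks within the working day).
Wei free: 07:00-13:15, 16:15-19:45.
Xiulan free: 07:15-08:00, 09:15-11:30, 17:30-21:00.
Wiremu free: 08:15-13:15, 14:15-21:00.
Sofia ∩ Priya: 08:00-13:30, 16:15-20:45.
Sofia ∩ Priya ∩ Hamid: 08:00-13:30, 16:45-20:45.
Sofia ∩ Priya ∩ Hamid ∩ Bianca: 08:00-13:30, 16:45-20:30.
Sofia ∩ Priya ∩ Hamid ∩ Bianca ∩ Wei: 08:00-13:15, 16:45-19:45.
Sofia ∩ Priya ∩ Hamid ∩ Bianca ∩ Wei ∩ Xiulan: 09:15-11:30, 17:30-19:45.
Sofia ∩ Priya ∩ Hamid ∩ Bianca ∩ Wei ∩ Xiulan ∩ Wiremu: 09:15-11:30, 17:30-19:45.
Summing the common windows: 135 + 135 = 270 minutes.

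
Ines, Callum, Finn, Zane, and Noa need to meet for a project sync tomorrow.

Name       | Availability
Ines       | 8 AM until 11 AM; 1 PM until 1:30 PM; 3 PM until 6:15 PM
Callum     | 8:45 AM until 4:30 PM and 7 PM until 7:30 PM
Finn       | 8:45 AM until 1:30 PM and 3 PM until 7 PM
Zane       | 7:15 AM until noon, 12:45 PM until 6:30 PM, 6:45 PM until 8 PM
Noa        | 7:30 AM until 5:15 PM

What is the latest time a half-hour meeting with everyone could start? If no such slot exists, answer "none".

16:00

Ines ∩ Callum: 08:45-11:00, 13:00-13:30, 15:00-16:30.
Ines ∩ Callum ∩ Finn: 08:45-11:00, 13:00-13:30, 15:00-16:30.
Ines ∩ Callum ∩ Finn ∩ Zane: 08:45-11:00, 13:00-13:30, 15:00-16:30.
Ines ∩ Callum ∩ Finn ∩ Zane ∩ Noa: 08:45-11:00, 13:00-13:30, 15:00-16:30.
So the common availability across everyone is 08:45-11:00, 13:00-13:30, 15:00-16:30.
The last common window of at least 30 minutes is 15:00-16:30; a 30-minute meeting can start as late as 16:00 and still end by 16:30.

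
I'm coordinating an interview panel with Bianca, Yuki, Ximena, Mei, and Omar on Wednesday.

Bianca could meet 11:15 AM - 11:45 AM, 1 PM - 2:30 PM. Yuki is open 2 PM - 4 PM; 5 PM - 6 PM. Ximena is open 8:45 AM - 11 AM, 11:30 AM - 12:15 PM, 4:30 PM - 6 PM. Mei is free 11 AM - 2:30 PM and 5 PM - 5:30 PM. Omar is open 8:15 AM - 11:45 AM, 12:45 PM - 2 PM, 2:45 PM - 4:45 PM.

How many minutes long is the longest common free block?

Bianca ∩ Yuki: 14:00-14:30.
Bianca ∩ Yuki ∩ Ximena: ∅.
Bianca ∩ Yuki ∩ Ximena ∩ Mei: ∅.
Bianca ∩ Yuki ∩ Ximena ∩ Mei ∩ Omar: ∅.
There is no time when everyone is free.
No common window exists, so the longest block is 0 minutes.

0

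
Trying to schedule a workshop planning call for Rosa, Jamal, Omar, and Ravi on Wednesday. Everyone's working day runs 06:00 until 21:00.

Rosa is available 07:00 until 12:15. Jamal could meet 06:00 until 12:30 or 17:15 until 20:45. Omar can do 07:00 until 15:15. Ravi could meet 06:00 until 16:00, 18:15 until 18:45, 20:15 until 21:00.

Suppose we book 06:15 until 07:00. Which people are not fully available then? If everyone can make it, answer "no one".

Omar, Rosa

Rosa: not fully free for 06:15-07:00. Jamal: free for 06:15-07:00. Omar: not fully free for 06:15-07:00. Ravi: free for 06:15-07:00.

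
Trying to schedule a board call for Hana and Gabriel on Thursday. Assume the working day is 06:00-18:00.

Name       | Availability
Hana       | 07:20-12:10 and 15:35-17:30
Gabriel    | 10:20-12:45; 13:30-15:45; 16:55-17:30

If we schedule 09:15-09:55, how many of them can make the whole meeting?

Hana can make the full 09:15-09:55 slot — that's 1.

1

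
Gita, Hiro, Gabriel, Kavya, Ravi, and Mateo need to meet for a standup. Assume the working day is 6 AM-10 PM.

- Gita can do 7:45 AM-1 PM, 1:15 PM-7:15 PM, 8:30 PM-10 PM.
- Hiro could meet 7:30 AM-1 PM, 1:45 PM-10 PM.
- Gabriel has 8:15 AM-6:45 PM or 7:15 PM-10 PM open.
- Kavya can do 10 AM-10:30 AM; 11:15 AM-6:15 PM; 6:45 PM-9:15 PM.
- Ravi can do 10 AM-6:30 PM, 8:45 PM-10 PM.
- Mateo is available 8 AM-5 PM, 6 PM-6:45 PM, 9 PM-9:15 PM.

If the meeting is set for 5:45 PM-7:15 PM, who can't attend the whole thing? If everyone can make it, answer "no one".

Gabriel, Kavya, Mateo, Ravi

Gita: free for 17:45-19:15. Hiro: free for 17:45-19:15. Gabriel: not fully free for 17:45-19:15. Kavya: not fully free for 17:45-19:15. Ravi: not fully free for 17:45-19:15. Mateo: not fully free for 17:45-19:15.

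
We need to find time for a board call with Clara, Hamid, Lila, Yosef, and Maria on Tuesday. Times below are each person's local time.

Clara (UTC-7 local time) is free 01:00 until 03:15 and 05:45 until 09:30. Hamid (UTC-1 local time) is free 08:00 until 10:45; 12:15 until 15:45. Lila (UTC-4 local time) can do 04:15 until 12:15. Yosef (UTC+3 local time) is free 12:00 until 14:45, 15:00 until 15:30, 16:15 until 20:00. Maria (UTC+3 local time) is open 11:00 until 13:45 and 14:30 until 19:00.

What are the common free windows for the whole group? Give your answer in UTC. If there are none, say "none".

09:00-10:15, 13:15-16:00

Clara in UTC: 08:00-10:15, 12:45-16:30 (add 7h to convert from UTC-7).
Hamid in UTC: 09:00-11:45, 13:15-16:45 (add 1h to convert from UTC-1).
Lila in UTC: 08:15-16:15 (add 4h to convert from UTC-4).
Yosef in UTC: 09:00-11:45, 12:00-12:30, 13:15-17:00 (subtract 3h to convert from UTC+3).
Maria in UTC: 08:00-10:45, 11:30-16:00 (subtract 3h to convert from UTC+3).
Clara ∩ Hamid: 09:00-10:15, 13:15-16:30.
Clara ∩ Hamid ∩ Lila: 09:00-10:15, 13:15-16:15.
Clara ∩ Hamid ∩ Lila ∩ Yosef: 09:00-10:15, 13:15-16:15.
Clara ∩ Hamid ∩ Lila ∩ Yosef ∩ Maria: 09:00-10:15, 13:15-16:00.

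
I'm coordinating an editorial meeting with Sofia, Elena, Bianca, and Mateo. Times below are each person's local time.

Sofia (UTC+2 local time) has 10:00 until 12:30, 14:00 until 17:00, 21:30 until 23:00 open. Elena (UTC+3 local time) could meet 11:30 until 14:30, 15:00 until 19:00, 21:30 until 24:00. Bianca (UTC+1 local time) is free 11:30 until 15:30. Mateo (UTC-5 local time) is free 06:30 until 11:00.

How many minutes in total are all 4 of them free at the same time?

Sofia in UTC: 08:00-10:30, 12:00-15:00, 19:30-21:00 (subtract 2h to convert from UTC+2).
Elena in UTC: 08:30-11:30, 12:00-16:00, 18:30-21:00 (subtract 3h to convert from UTC+3).
Bianca in UTC: 10:30-14:30 (subtract 1h to convert from UTC+1).
Mateo in UTC: 11:30-16:00 (add 5h to convert from UTC-5).
Sofia ∩ Elena: 08:30-10:30, 12:00-15:00, 19:30-21:00.
Sofia ∩ Elena ∩ Bianca: 12:00-14:30.
Sofia ∩ Elena ∩ Bianca ∩ Mateo: 12:00-14:30.
That's a single block of 150 minutes.

150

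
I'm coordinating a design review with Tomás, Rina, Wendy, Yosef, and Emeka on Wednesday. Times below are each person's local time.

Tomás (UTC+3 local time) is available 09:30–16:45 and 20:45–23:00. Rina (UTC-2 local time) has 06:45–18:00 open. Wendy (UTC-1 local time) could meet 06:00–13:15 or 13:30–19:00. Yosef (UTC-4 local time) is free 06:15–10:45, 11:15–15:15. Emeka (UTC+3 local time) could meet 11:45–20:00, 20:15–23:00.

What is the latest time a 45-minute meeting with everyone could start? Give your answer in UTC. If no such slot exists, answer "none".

Tomás in UTC: 06:30-13:45, 17:45-20:00 (subtract 3h to convert from UTC+3).
Rina in UTC: 08:45-20:00 (add 2h to convert from UTC-2).
Wendy in UTC: 07:00-14:15, 14:30-20:00 (add 1h to convert from UTC-1).
Yosef in UTC: 10:15-14:45, 15:15-19:15 (add 4h to convert from UTC-4).
Emeka in UTC: 08:45-17:00, 17:15-20:00 (subtract 3h to convert from UTC+3).
Tomás ∩ Rina: 08:45-13:45, 17:45-20:00.
Tomás ∩ Rina ∩ Wendy: 08:45-13:45, 17:45-20:00.
Tomás ∩ Rina ∩ Wendy ∩ Yosef: 10:15-13:45, 17:45-19:15.
Tomás ∩ Rina ∩ Wendy ∩ Yosef ∩ Emeka: 10:15-13:45, 17:45-19:15.
The last common window of at least 45 minutes is 17:45-19:15; a 45-minute meeting can start as late as 18:30 and still end by 19:15.

18:30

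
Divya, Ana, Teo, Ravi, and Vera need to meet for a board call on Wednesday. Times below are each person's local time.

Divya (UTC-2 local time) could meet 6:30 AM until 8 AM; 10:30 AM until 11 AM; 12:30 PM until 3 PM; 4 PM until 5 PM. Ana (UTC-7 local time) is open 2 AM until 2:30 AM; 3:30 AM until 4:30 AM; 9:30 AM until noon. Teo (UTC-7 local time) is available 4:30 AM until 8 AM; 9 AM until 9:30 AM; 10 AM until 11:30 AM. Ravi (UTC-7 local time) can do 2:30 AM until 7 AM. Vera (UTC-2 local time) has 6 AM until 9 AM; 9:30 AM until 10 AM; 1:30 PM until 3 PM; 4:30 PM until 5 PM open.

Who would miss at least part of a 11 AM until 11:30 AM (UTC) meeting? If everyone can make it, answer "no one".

Divya in UTC: 08:30-10:00, 12:30-13:00, 14:30-17:00, 18:00-19:00 (add 2h to convert from UTC-2).
Ana in UTC: 09:00-09:30, 10:30-11:30, 16:30-19:00 (add 7h to convert from UTC-7).
Teo in UTC: 11:30-15:00, 16:00-16:30, 17:00-18:30 (add 7h to convert from UTC-7).
Ravi in UTC: 09:30-14:00 (add 7h to convert from UTC-7).
Vera in UTC: 08:00-11:00, 11:30-12:00, 15:30-17:00, 18:30-19:00 (add 2h to convert from UTC-2).
Divya: not fully free for 11:00-11:30. Ana: free for 11:00-11:30. Teo: not fully free for 11:00-11:30. Ravi: free for 11:00-11:30. Vera: not fully free for 11:00-11:30.

Divya, Teo, Vera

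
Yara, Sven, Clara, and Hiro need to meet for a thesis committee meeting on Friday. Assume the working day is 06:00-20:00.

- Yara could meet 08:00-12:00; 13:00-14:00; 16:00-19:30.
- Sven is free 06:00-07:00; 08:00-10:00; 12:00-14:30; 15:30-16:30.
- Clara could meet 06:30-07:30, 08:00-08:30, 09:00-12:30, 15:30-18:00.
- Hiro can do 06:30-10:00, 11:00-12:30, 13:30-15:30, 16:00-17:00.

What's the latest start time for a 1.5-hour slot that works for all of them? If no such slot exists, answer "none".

none

Yara ∩ Sven: 08:00-10:00, 13:00-14:00, 16:00-16:30.
Yara ∩ Sven ∩ Clara: 08:00-08:30, 09:00-10:00, 16:00-16:30.
Yara ∩ Sven ∩ Clara ∩ Hiro: 08:00-08:30, 09:00-10:00, 16:00-16:30.
No common window is at least 90 minutes long.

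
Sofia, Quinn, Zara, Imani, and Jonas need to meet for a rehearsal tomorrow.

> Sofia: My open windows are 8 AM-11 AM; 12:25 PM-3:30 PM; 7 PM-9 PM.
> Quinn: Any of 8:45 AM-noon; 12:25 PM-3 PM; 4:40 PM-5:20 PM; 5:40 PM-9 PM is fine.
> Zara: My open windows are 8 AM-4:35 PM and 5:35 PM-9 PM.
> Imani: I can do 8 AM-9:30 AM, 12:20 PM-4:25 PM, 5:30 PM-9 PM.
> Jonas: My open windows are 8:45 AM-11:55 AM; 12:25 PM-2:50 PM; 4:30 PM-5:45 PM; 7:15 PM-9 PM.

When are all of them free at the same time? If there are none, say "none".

08:45-09:30, 12:25-14:50, 19:15-21:00

Sofia ∩ Quinn: 08:45-11:00, 12:25-15:00, 19:00-21:00.
Sofia ∩ Quinn ∩ Zara: 08:45-11:00, 12:25-15:00, 19:00-21:00.
Sofia ∩ Quinn ∩ Zara ∩ Imani: 08:45-09:30, 12:25-15:00, 19:00-21:00.
Sofia ∩ Quinn ∩ Zara ∩ Imani ∩ Jonas: 08:45-09:30, 12:25-14:50, 19:15-21:00.
Those are the intersection windows.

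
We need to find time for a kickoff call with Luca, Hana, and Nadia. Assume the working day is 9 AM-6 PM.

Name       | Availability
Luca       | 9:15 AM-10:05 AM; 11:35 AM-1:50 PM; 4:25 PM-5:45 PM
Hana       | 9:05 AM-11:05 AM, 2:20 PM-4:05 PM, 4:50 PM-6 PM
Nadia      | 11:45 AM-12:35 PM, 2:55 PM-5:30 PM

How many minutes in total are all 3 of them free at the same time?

Luca ∩ Hana: 09:15-10:05, 16:50-17:45.
Luca ∩ Hana ∩ Nadia: 16:50-17:30.
That's a single block of 40 minutes.

40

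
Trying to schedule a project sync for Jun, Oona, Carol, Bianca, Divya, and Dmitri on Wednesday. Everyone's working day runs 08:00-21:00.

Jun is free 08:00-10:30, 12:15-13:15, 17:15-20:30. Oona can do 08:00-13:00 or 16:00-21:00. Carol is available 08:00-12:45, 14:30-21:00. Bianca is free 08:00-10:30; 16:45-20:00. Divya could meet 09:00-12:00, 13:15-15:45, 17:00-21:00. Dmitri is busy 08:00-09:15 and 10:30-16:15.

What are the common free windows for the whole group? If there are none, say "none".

Jun free: 08:00-10:30, 12:15-13:15, 17:15-20:30.
Oona free: 08:00-13:00, 16:00-21:00.
Carol free: 08:00-12:45, 14:30-21:00.
Bianca free: 08:00-10:30, 16:45-20:00.
Divya free: 09:00-12:00, 13:15-15:45, 17:00-21:00.
Dmitri free: 09:15-10:30, 16:15-21:00 (invert busy blocks within the working day).
Jun ∩ Oona: 08:00-10:30, 12:15-13:00, 17:15-20:30.
Jun ∩ Oona ∩ Carol: 08:00-10:30, 12:15-12:45, 17:15-20:30.
Jun ∩ Oona ∩ Carol ∩ Bianca: 08:00-10:30, 17:15-20:00.
Jun ∩ Oona ∩ Carol ∩ Bianca ∩ Divya: 09:00-10:30, 17:15-20:00.
Jun ∩ Oona ∩ Carol ∩ Bianca ∩ Divya ∩ Dmitri: 09:15-10:30, 17:15-20:00.

09:15-10:30, 17:15-20:00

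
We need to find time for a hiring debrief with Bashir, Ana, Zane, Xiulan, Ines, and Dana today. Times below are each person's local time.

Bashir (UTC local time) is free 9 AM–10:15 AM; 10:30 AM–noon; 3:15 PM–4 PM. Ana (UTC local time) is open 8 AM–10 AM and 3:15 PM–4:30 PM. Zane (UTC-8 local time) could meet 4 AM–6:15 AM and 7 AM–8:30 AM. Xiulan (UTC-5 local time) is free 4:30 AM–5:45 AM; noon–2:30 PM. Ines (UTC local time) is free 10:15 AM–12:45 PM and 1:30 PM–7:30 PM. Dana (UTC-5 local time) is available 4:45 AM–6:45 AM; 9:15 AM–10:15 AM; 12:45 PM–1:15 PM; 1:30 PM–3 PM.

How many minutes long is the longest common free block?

Bashir in UTC: 09:00-10:15, 10:30-12:00, 15:15-16:00.
Ana in UTC: 08:00-10:00, 15:15-16:30.
Zane in UTC: 12:00-14:15, 15:00-16:30 (add 8h to convert from UTC-8).
Xiulan in UTC: 09:30-10:45, 17:00-19:30 (add 5h to convert from UTC-5).
Ines in UTC: 10:15-12:45, 13:30-19:30.
Dana in UTC: 09:45-11:45, 14:15-15:15, 17:45-18:15, 18:30-20:00 (add 5h to convert from UTC-5).
Bashir ∩ Ana: 09:00-10:00, 15:15-16:00.
Bashir ∩ Ana ∩ Zane: 15:15-16:00.
Bashir ∩ Ana ∩ Zane ∩ Xiulan: ∅.
Bashir ∩ Ana ∩ Zane ∩ Xiulan ∩ Ines: ∅.
Bashir ∩ Ana ∩ Zane ∩ Xiulan ∩ Ines ∩ Dana: ∅.
There is no time when everyone is free.
No common window exists, so the longest block is 0 minutes.

0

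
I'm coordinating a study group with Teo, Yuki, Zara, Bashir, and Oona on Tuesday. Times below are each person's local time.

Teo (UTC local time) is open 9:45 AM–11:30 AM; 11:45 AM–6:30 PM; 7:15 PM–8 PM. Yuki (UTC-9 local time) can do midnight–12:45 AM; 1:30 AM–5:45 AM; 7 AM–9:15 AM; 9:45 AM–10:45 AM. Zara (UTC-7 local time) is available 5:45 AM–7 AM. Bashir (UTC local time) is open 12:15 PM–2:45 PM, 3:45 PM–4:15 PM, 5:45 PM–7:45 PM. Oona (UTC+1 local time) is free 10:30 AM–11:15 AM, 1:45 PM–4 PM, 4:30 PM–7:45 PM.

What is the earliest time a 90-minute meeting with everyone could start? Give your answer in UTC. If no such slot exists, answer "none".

Teo in UTC: 09:45-11:30, 11:45-18:30, 19:15-20:00.
Yuki in UTC: 09:00-09:45, 10:30-14:45, 16:00-18:15, 18:45-19:45 (add 9h to convert from UTC-9).
Zara in UTC: 12:45-14:00 (add 7h to convert from UTC-7).
Bashir in UTC: 12:15-14:45, 15:45-16:15, 17:45-19:45.
Oona in UTC: 09:30-10:15, 12:45-15:00, 15:30-18:45 (subtract 1h to convert from UTC+1).
Teo ∩ Yuki: 10:30-11:30, 11:45-14:45, 16:00-18:15, 19:15-19:45.
Teo ∩ Yuki ∩ Zara: 12:45-14:00.
Teo ∩ Yuki ∩ Zara ∩ Bashir: 12:45-14:00.
Teo ∩ Yuki ∩ Zara ∩ Bashir ∩ Oona: 12:45-14:00.
So the common availability across everyone is 12:45-14:00.
No common window is at least 90 minutes long.

none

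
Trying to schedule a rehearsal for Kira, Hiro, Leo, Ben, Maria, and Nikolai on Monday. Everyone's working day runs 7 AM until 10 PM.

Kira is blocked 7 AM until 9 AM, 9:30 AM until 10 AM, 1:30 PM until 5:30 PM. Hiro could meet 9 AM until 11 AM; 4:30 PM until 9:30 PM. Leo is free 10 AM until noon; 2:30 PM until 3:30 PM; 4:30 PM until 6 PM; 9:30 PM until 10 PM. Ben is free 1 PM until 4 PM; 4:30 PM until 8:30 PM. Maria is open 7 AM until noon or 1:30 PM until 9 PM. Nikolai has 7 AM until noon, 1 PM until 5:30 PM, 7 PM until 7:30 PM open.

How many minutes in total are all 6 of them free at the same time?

0

Kira free: 09:00-09:30, 10:00-13:30, 17:30-22:00 (invert busy blocks within the working day).
Hiro free: 09:00-11:00, 16:30-21:30.
Leo free: 10:00-12:00, 14:30-15:30, 16:30-18:00, 21:30-22:00.
Ben free: 13:00-16:00, 16:30-20:30.
Maria free: 07:00-12:00, 13:30-21:00.
Nikolai free: 07:00-12:00, 13:00-17:30, 19:00-19:30.
Kira ∩ Hiro: 09:00-09:30, 10:00-11:00, 17:30-21:30.
Kira ∩ Hiro ∩ Leo: 10:00-11:00, 17:30-18:00.
Kira ∩ Hiro ∩ Leo ∩ Ben: 17:30-18:00.
Kira ∩ Hiro ∩ Leo ∩ Ben ∩ Maria: 17:30-18:00.
Kira ∩ Hiro ∩ Leo ∩ Ben ∩ Maria ∩ Nikolai: ∅.
There is no time when everyone is free.
There is no common window, so the total is 0 minutes.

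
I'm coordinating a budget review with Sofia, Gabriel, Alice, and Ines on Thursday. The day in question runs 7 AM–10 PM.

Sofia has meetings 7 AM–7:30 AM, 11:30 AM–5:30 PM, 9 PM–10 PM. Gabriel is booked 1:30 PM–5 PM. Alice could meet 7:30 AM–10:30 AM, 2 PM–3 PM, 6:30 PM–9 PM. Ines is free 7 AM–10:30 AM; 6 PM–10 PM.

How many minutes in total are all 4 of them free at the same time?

330

Sofia free: 07:30-11:30, 17:30-21:00 (invert busy blocks within the working day).
Gabriel free: 07:00-13:30, 17:00-22:00 (invert busy blocks within the working day).
Alice free: 07:30-10:30, 14:00-15:00, 18:30-21:00.
Ines free: 07:00-10:30, 18:00-22:00.
Sofia ∩ Gabriel: 07:30-11:30, 17:30-21:00.
Sofia ∩ Gabriel ∩ Alice: 07:30-10:30, 18:30-21:00.
Sofia ∩ Gabriel ∩ Alice ∩ Ines: 07:30-10:30, 18:30-21:00.
Those are the intersection windows.
Summing the common windows: 180 + 150 = 330 minutes.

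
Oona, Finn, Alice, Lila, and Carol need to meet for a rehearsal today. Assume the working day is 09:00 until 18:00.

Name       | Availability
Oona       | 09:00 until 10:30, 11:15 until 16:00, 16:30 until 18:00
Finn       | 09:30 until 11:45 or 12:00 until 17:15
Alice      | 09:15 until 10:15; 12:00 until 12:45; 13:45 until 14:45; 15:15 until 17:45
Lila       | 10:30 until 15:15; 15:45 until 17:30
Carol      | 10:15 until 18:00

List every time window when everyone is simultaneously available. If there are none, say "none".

12:00-12:45, 13:45-14:45, 15:45-16:00, 16:30-17:15

Oona ∩ Finn: 09:30-10:30, 11:15-11:45, 12:00-16:00, 16:30-17:15.
Oona ∩ Finn ∩ Alice: 09:30-10:15, 12:00-12:45, 13:45-14:45, 15:15-16:00, 16:30-17:15.
Oona ∩ Finn ∩ Alice ∩ Lila: 12:00-12:45, 13:45-14:45, 15:45-16:00, 16:30-17:15.
Oona ∩ Finn ∩ Alice ∩ Lila ∩ Carol: 12:00-12:45, 13:45-14:45, 15:45-16:00, 16:30-17:15.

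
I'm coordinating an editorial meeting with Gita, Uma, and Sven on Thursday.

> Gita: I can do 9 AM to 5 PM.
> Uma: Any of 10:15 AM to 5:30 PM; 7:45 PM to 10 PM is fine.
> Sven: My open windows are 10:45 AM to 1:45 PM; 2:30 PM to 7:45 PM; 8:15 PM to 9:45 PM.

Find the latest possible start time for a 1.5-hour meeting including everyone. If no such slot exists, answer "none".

15:30

Gita ∩ Uma: 10:15-17:00.
Gita ∩ Uma ∩ Sven: 10:45-13:45, 14:30-17:00.
The last common window of at least 90 minutes is 14:30-17:00; a 90-minute meeting can start as late as 15:30 and still end by 17:00.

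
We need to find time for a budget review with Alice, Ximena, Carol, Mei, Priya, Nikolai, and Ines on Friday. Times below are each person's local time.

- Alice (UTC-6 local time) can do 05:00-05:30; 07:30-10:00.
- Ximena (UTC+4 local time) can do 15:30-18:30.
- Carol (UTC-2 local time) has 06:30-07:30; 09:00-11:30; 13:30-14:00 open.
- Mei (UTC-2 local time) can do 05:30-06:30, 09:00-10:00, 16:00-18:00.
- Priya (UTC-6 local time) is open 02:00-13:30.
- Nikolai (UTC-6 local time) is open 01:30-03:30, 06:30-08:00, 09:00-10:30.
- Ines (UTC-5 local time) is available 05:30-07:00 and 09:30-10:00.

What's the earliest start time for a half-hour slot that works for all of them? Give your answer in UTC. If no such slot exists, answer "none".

Alice in UTC: 11:00-11:30, 13:30-16:00 (add 6h to convert from UTC-6).
Ximena in UTC: 11:30-14:30 (subtract 4h to convert from UTC+4).
Carol in UTC: 08:30-09:30, 11:00-13:30, 15:30-16:00 (add 2h to convert from UTC-2).
Mei in UTC: 07:30-08:30, 11:00-12:00, 18:00-20:00 (add 2h to convert from UTC-2).
Priya in UTC: 08:00-19:30 (add 6h to convert from UTC-6).
Nikolai in UTC: 07:30-09:30, 12:30-14:00, 15:00-16:30 (add 6h to convert from UTC-6).
Ines in UTC: 10:30-12:00, 14:30-15:00 (add 5h to convert from UTC-5).
Alice ∩ Ximena: 13:30-14:30.
Alice ∩ Ximena ∩ Carol: ∅.
Alice ∩ Ximena ∩ Carol ∩ Mei: ∅.
Alice ∩ Ximena ∩ Carol ∩ Mei ∩ Priya: ∅.
Alice ∩ Ximena ∩ Carol ∩ Mei ∩ Priya ∩ Nikolai: ∅.
Alice ∩ Ximena ∩ Carol ∩ Mei ∩ Priya ∩ Nikolai ∩ Ines: ∅.
There is no time when everyone is free.
No common window is at least 30 minutes long.

none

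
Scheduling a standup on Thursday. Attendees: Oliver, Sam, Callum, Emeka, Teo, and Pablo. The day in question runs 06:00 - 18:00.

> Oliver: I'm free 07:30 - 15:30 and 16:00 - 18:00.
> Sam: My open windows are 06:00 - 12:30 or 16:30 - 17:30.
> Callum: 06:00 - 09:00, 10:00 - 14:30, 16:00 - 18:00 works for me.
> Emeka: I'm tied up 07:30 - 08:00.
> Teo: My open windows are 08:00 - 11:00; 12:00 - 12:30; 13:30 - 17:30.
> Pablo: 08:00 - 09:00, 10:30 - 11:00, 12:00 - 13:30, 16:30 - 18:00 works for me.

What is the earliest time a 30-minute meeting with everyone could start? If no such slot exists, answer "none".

Oliver free: 07:30-15:30, 16:00-18:00.
Sam free: 06:00-12:30, 16:30-17:30.
Callum free: 06:00-09:00, 10:00-14:30, 16:00-18:00.
Emeka free: 06:00-07:30, 08:00-18:00 (invert busy blocks within the working day).
Teo free: 08:00-11:00, 12:00-12:30, 13:30-17:30.
Pablo free: 08:00-09:00, 10:30-11:00, 12:00-13:30, 16:30-18:00.
Oliver ∩ Sam: 07:30-12:30, 16:30-17:30.
Oliver ∩ Sam ∩ Callum: 07:30-09:00, 10:00-12:30, 16:30-17:30.
Oliver ∩ Sam ∩ Callum ∩ Emeka: 08:00-09:00, 10:00-12:30, 16:30-17:30.
Oliver ∩ Sam ∩ Callum ∩ Emeka ∩ Teo: 08:00-09:00, 10:00-11:00, 12:00-12:30, 16:30-17:30.
Oliver ∩ Sam ∩ Callum ∩ Emeka ∩ Teo ∩ Pablo: 08:00-09:00, 10:30-11:00, 12:00-12:30, 16:30-17:30.
Those are the intersection windows.
The first common window of at least 30 minutes is 08:00-09:00, so the earliest start is 08:00.

08:00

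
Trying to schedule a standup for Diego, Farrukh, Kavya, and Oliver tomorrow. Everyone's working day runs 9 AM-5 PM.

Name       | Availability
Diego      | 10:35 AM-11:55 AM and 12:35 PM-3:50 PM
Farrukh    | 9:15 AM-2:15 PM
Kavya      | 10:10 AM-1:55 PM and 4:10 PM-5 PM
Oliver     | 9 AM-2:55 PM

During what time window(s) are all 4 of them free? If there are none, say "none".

Diego ∩ Farrukh: 10:35-11:55, 12:35-14:15.
Diego ∩ Farrukh ∩ Kavya: 10:35-11:55, 12:35-13:55.
Diego ∩ Farrukh ∩ Kavya ∩ Oliver: 10:35-11:55, 12:35-13:55.
So the common availability across everyone is 10:35-11:55, 12:35-13:55.

10:35-11:55, 12:35-13:55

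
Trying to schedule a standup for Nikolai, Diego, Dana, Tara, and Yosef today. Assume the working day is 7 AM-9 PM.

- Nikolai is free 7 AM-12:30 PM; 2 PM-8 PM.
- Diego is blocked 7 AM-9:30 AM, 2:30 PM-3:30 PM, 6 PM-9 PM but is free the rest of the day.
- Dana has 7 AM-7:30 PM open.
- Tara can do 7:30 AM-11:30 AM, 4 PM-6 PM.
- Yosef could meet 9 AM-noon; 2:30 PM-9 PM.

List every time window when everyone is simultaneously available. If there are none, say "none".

Nikolai free: 07:00-12:30, 14:00-20:00.
Diego free: 09:30-14:30, 15:30-18:00 (invert busy blocks within the working day).
Dana free: 07:00-19:30.
Tara free: 07:30-11:30, 16:00-18:00.
Yosef free: 09:00-12:00, 14:30-21:00.
Nikolai ∩ Diego: 09:30-12:30, 14:00-14:30, 15:30-18:00.
Nikolai ∩ Diego ∩ Dana: 09:30-12:30, 14:00-14:30, 15:30-18:00.
Nikolai ∩ Diego ∩ Dana ∩ Tara: 09:30-11:30, 16:00-18:00.
Nikolai ∩ Diego ∩ Dana ∩ Tara ∩ Yosef: 09:30-11:30, 16:00-18:00.
So the common availability across everyone is 09:30-11:30, 16:00-18:00.

09:30-11:30, 16:00-18:00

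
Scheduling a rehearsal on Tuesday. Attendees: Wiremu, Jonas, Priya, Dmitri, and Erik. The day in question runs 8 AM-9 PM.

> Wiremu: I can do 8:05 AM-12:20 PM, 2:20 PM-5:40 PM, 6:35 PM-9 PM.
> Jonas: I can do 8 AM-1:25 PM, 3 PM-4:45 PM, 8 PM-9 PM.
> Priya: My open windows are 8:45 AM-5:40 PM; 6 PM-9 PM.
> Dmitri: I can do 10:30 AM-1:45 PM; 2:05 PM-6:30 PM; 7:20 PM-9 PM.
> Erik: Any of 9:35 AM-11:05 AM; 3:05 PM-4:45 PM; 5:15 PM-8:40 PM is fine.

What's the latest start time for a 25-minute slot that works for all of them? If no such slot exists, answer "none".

Wiremu ∩ Jonas: 08:05-12:20, 15:00-16:45, 20:00-21:00.
Wiremu ∩ Jonas ∩ Priya: 08:45-12:20, 15:00-16:45, 20:00-21:00.
Wiremu ∩ Jonas ∩ Priya ∩ Dmitri: 10:30-12:20, 15:00-16:45, 20:00-21:00.
Wiremu ∩ Jonas ∩ Priya ∩ Dmitri ∩ Erik: 10:30-11:05, 15:05-16:45, 20:00-20:40.
Those are the intersection windows.
The last common window of at least 25 minutes is 20:00-20:40; a 25-minute meeting can start as late as 20:15 and still end by 20:40.

20:15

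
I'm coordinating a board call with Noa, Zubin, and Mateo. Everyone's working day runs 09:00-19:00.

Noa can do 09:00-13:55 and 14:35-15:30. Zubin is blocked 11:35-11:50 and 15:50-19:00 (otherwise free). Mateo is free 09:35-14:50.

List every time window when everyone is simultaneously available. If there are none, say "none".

Noa free: 09:00-13:55, 14:35-15:30.
Zubin free: 09:00-11:35, 11:50-15:50 (invert busy blocks within the working day).
Mateo free: 09:35-14:50.
Noa ∩ Zubin: 09:00-11:35, 11:50-13:55, 14:35-15:30.
Noa ∩ Zubin ∩ Mateo: 09:35-11:35, 11:50-13:55, 14:35-14:50.

09:35-11:35, 11:50-13:55, 14:35-14:50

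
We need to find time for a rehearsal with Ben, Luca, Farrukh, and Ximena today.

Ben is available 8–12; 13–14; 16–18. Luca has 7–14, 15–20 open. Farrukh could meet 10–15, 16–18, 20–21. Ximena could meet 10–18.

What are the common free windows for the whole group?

10:00-12:00, 13:00-14:00, 16:00-18:00

Ben ∩ Luca: 08:00-12:00, 13:00-14:00, 16:00-18:00.
Ben ∩ Luca ∩ Farrukh: 10:00-12:00, 13:00-14:00, 16:00-18:00.
Ben ∩ Luca ∩ Farrukh ∩ Ximena: 10:00-12:00, 13:00-14:00, 16:00-18:00.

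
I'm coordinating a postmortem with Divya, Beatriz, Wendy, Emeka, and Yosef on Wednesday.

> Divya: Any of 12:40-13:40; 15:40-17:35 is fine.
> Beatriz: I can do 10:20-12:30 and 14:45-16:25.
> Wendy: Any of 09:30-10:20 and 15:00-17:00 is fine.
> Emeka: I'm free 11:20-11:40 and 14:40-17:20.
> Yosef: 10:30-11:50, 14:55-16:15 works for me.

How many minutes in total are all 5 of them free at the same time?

35

Divya ∩ Beatriz: 15:40-16:25.
Divya ∩ Beatriz ∩ Wendy: 15:40-16:25.
Divya ∩ Beatriz ∩ Wendy ∩ Emeka: 15:40-16:25.
Divya ∩ Beatriz ∩ Wendy ∩ Emeka ∩ Yosef: 15:40-16:15.
So the common availability across everyone is 15:40-16:15.
That's a single block of 35 minutes.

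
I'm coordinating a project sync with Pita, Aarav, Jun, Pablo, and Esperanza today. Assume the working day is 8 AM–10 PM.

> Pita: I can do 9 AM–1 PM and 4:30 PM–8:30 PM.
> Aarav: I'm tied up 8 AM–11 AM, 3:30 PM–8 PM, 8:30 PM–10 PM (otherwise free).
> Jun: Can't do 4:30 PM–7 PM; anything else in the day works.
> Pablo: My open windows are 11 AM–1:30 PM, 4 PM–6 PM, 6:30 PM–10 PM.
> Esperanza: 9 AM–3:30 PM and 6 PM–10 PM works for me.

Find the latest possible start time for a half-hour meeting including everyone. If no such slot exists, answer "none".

20:00

Pita free: 09:00-13:00, 16:30-20:30.
Aarav free: 11:00-15:30, 20:00-20:30 (invert busy blocks within the working day).
Jun free: 08:00-16:30, 19:00-22:00 (invert busy blocks within the working day).
Pablo free: 11:00-13:30, 16:00-18:00, 18:30-22:00.
Esperanza free: 09:00-15:30, 18:00-22:00.
Pita ∩ Aarav: 11:00-13:00, 20:00-20:30.
Pita ∩ Aarav ∩ Jun: 11:00-13:00, 20:00-20:30.
Pita ∩ Aarav ∩ Jun ∩ Pablo: 11:00-13:00, 20:00-20:30.
Pita ∩ Aarav ∩ Jun ∩ Pablo ∩ Esperanza: 11:00-13:00, 20:00-20:30.
So the common availability across everyone is 11:00-13:00, 20:00-20:30.
The last common window of at least 30 minutes is 20:00-20:30; a 30-minute meeting can start as late as 20:00 and still end by 20:30.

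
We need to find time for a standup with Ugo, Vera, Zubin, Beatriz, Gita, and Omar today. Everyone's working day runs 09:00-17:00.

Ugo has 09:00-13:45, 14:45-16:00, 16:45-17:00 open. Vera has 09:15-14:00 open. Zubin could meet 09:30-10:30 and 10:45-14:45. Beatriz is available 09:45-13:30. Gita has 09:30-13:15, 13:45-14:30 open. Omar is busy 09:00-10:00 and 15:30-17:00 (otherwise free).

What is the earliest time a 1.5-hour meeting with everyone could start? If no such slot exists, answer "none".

10:45

Ugo free: 09:00-13:45, 14:45-16:00, 16:45-17:00.
Vera free: 09:15-14:00.
Zubin free: 09:30-10:30, 10:45-14:45.
Beatriz free: 09:45-13:30.
Gita free: 09:30-13:15, 13:45-14:30.
Omar free: 10:00-15:30 (invert busy blocks within the working day).
Ugo ∩ Vera: 09:15-13:45.
Ugo ∩ Vera ∩ Zubin: 09:30-10:30, 10:45-13:45.
Ugo ∩ Vera ∩ Zubin ∩ Beatriz: 09:45-10:30, 10:45-13:30.
Ugo ∩ Vera ∩ Zubin ∩ Beatriz ∩ Gita: 09:45-10:30, 10:45-13:15.
Ugo ∩ Vera ∩ Zubin ∩ Beatriz ∩ Gita ∩ Omar: 10:00-10:30, 10:45-13:15.
The first common window of at least 90 minutes is 10:45-13:15, so the earliest start is 10:45.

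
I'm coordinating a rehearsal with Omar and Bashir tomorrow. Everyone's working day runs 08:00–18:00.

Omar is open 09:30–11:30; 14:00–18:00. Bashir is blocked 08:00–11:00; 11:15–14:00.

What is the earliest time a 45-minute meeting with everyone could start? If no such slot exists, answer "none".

Omar free: 09:30-11:30, 14:00-18:00.
Bashir free: 11:00-11:15, 14:00-18:00 (invert busy blocks within the working day).
Omar ∩ Bashir: 11:00-11:15, 14:00-18:00.
The first common window of at least 45 minutes is 14:00-18:00, so the earliest start is 14:00.

14:00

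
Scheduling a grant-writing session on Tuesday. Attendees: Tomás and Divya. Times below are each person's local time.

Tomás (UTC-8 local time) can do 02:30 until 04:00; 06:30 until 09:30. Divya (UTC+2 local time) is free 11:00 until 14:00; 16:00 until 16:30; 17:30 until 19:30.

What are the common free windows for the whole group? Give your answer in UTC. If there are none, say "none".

Tomás in UTC: 10:30-12:00, 14:30-17:30 (add 8h to convert from UTC-8).
Divya in UTC: 09:00-12:00, 14:00-14:30, 15:30-17:30 (subtract 2h to convert from UTC+2).
Tomás ∩ Divya: 10:30-12:00, 15:30-17:30.

10:30-12:00, 15:30-17:30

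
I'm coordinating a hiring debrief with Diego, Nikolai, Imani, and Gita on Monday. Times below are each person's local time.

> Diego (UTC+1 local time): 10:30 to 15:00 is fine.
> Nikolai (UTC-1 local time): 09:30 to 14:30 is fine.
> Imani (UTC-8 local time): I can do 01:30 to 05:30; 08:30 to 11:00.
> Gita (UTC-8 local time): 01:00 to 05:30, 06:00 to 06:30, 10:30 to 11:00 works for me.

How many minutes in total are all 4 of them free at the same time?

Diego in UTC: 09:30-14:00 (subtract 1h to convert from UTC+1).
Nikolai in UTC: 10:30-15:30 (add 1h to convert from UTC-1).
Imani in UTC: 09:30-13:30, 16:30-19:00 (add 8h to convert from UTC-8).
Gita in UTC: 09:00-13:30, 14:00-14:30, 18:30-19:00 (add 8h to convert from UTC-8).
Diego ∩ Nikolai: 10:30-14:00.
Diego ∩ Nikolai ∩ Imani: 10:30-13:30.
Diego ∩ Nikolai ∩ Imani ∩ Gita: 10:30-13:30.
That's a single block of 180 minutes.

180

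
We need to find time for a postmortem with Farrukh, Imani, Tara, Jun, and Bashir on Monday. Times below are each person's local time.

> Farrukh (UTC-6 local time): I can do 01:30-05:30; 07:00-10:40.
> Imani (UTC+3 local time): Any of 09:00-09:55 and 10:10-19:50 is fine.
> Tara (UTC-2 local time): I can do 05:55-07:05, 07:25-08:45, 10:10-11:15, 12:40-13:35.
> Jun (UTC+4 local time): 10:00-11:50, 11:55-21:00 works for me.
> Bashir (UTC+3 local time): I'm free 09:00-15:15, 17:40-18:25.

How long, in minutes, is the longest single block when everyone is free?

80

Farrukh in UTC: 07:30-11:30, 13:00-16:40 (add 6h to convert from UTC-6).
Imani in UTC: 06:00-06:55, 07:10-16:50 (subtract 3h to convert from UTC+3).
Tara in UTC: 07:55-09:05, 09:25-10:45, 12:10-13:15, 14:40-15:35 (add 2h to convert from UTC-2).
Jun in UTC: 06:00-07:50, 07:55-17:00 (subtract 4h to convert from UTC+4).
Bashir in UTC: 06:00-12:15, 14:40-15:25 (subtract 3h to convert from UTC+3).
Farrukh ∩ Imani: 07:30-11:30, 13:00-16:40.
Farrukh ∩ Imani ∩ Tara: 07:55-09:05, 09:25-10:45, 13:00-13:15, 14:40-15:35.
Farrukh ∩ Imani ∩ Tara ∩ Jun: 07:55-09:05, 09:25-10:45, 13:00-13:15, 14:40-15:35.
Farrukh ∩ Imani ∩ Tara ∩ Jun ∩ Bashir: 07:55-09:05, 09:25-10:45, 14:40-15:25.
The longest is 09:25-10:45 at 80 minutes.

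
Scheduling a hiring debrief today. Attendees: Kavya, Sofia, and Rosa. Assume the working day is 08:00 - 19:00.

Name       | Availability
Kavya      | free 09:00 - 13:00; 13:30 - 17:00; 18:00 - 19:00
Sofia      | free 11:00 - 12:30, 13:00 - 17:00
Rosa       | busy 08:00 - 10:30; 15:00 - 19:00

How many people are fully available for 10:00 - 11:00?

1

Kavya free: 09:00-13:00, 13:30-17:00, 18:00-19:00.
Sofia free: 11:00-12:30, 13:00-17:00.
Rosa free: 10:30-15:00 (invert busy blocks within the working day).
Kavya can make the full 10:00-11:00 slot — that's 1.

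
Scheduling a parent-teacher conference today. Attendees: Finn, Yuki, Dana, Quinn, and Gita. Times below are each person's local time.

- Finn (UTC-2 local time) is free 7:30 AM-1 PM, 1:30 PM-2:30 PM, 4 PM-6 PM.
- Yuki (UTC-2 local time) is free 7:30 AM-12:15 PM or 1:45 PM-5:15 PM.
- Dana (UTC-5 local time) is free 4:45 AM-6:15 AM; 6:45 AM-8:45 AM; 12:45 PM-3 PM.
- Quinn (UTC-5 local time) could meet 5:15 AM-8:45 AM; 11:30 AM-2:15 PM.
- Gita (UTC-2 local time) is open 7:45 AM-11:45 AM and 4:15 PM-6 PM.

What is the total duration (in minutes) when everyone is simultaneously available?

240

Finn in UTC: 09:30-15:00, 15:30-16:30, 18:00-20:00 (add 2h to convert from UTC-2).
Yuki in UTC: 09:30-14:15, 15:45-19:15 (add 2h to convert from UTC-2).
Dana in UTC: 09:45-11:15, 11:45-13:45, 17:45-20:00 (add 5h to convert from UTC-5).
Quinn in UTC: 10:15-13:45, 16:30-19:15 (add 5h to convert from UTC-5).
Gita in UTC: 09:45-13:45, 18:15-20:00 (add 2h to convert from UTC-2).
Finn ∩ Yuki: 09:30-14:15, 15:45-16:30, 18:00-19:15.
Finn ∩ Yuki ∩ Dana: 09:45-11:15, 11:45-13:45, 18:00-19:15.
Finn ∩ Yuki ∩ Dana ∩ Quinn: 10:15-11:15, 11:45-13:45, 18:00-19:15.
Finn ∩ Yuki ∩ Dana ∩ Quinn ∩ Gita: 10:15-11:15, 11:45-13:45, 18:15-19:15.
Summing the common windows: 60 + 120 + 60 = 240 minutes.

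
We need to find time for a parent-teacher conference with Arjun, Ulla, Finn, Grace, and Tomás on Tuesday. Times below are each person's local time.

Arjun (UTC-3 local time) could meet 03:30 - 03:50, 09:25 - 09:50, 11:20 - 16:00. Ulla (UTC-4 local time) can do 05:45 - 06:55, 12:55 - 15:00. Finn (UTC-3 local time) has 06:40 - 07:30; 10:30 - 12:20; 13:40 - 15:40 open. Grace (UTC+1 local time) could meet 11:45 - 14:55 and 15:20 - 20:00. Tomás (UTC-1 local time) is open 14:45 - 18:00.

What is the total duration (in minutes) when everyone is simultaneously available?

Arjun in UTC: 06:30-06:50, 12:25-12:50, 14:20-19:00 (add 3h to convert from UTC-3).
Ulla in UTC: 09:45-10:55, 16:55-19:00 (add 4h to convert from UTC-4).
Finn in UTC: 09:40-10:30, 13:30-15:20, 16:40-18:40 (add 3h to convert from UTC-3).
Grace in UTC: 10:45-13:55, 14:20-19:00 (subtract 1h to convert from UTC+1).
Tomás in UTC: 15:45-19:00 (add 1h to convert from UTC-1).
Arjun ∩ Ulla: 16:55-19:00.
Arjun ∩ Ulla ∩ Finn: 16:55-18:40.
Arjun ∩ Ulla ∩ Finn ∩ Grace: 16:55-18:40.
Arjun ∩ Ulla ∩ Finn ∩ Grace ∩ Tomás: 16:55-18:40.
That's a single block of 105 minutes.

105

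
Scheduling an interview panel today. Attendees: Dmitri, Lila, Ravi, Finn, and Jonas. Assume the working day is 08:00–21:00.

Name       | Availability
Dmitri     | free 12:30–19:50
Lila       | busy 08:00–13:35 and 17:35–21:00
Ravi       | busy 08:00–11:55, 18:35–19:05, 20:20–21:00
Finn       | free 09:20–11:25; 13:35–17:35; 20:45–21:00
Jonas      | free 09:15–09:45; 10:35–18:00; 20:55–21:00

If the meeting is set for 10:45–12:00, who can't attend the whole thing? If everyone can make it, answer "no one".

Dmitri, Finn, Lila, Ravi

Dmitri free: 12:30-19:50.
Lila free: 13:35-17:35 (invert busy blocks within the working day).
Ravi free: 11:55-18:35, 19:05-20:20 (invert busy blocks within the working day).
Finn free: 09:20-11:25, 13:35-17:35, 20:45-21:00.
Jonas free: 09:15-09:45, 10:35-18:00, 20:55-21:00.
Dmitri: not fully free for 10:45-12:00. Lila: not fully free for 10:45-12:00. Ravi: not fully free for 10:45-12:00. Finn: not fully free for 10:45-12:00. Jonas: free for 10:45-12:00.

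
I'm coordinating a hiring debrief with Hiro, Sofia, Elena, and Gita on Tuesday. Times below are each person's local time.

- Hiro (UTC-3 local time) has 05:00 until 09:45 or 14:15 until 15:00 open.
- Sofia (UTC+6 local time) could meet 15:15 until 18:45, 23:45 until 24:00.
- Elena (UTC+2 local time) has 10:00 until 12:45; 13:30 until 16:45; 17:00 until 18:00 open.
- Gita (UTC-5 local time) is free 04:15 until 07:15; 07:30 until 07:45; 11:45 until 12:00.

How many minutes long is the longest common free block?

Hiro in UTC: 08:00-12:45, 17:15-18:00 (add 3h to convert from UTC-3).
Sofia in UTC: 09:15-12:45, 17:45-18:00 (subtract 6h to convert from UTC+6).
Elena in UTC: 08:00-10:45, 11:30-14:45, 15:00-16:00 (subtract 2h to convert from UTC+2).
Gita in UTC: 09:15-12:15, 12:30-12:45, 16:45-17:00 (add 5h to convert from UTC-5).
Hiro ∩ Sofia: 09:15-12:45, 17:45-18:00.
Hiro ∩ Sofia ∩ Elena: 09:15-10:45, 11:30-12:45.
Hiro ∩ Sofia ∩ Elena ∩ Gita: 09:15-10:45, 11:30-12:15, 12:30-12:45.
So the common availability across everyone is 09:15-10:45, 11:30-12:15, 12:30-12:45.
The longest is 09:15-10:45 at 90 minutes.

90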